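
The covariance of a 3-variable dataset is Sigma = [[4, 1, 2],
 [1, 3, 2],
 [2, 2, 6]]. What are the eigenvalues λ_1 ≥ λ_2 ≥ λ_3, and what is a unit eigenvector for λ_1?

Step 1 — characteristic polynomial p(λ) = det(λI - Sigma) = λ³ - tr·λ² + c_1·λ - det, where tr = trace, c_1 = sum of the principal 2×2 minors, det = det(Sigma):
  tr = 4 + 3 + 6 = 13,
  c_1 = (4·3 - (1)²) + (4·6 - (2)²) + (3·6 - (2)²) = 11 + 20 + 14 = 45,
  det = 4·(3·6 - (2)²) - (1)·((1)·6 - (2)·(2)) + (2)·((1)·(2) - 3·(2)) = 4·(14) - (1)·(2) + (2)·(-4) = 46.
  So p(λ) = λ³ - 13λ² + 45λ - 46.
Step 2 — look for an integer root (rational root theorem: any rational root is an integer divisor of 46). Testing λ = 2:
  p(2) = 8 - 52 + 90 - 46 = 0  ✓
  Dividing out (λ - 2): p(λ) = (λ - 2)(λ² - 11λ + 23).
Step 3 — remaining eigenvalues from the quadratic λ² - 11λ + 23 = 0:
  Δ = 11² - 4·23 = 121 - 92 = 29,  λ = (11 ± √29)/2 = (11 ± 5.3852)/2 ≈ 8.1926 or 2.8074.
  Sorted: λ_1 = 8.1926,  λ_2 = 2.8074,  λ_3 = 2  (check: sum = 13 = tr ✓).

Step 4 — unit eigenvector for λ_1 ≈ 8.1926: v spans the null space of (Sigma - λ_1 I), whose rows are
  r_1 = (-4.1926, 1, 2),  r_2 = (1, -5.1926, 2),  r_3 = (2, 2, -2.1926).
  v is orthogonal to every row, so take v ∝ r_1 × r_2 = ((1)·(2) - (2)·(-5.1926), (2)·(1) - (-4.1926)·(2), (-4.1926)·(-5.1926) - (1)·(1)) ≈ (12.3852, 10.3852, 20.7703).
  Let u = (12.3852, 10.3852, 20.7703).
  ||u|| = √((12.3852)² + (10.3852)² + (20.7703)²) = √(692.6505) ≈ 26.3183,  v_1 = u/||u|| ≈ (0.4706, 0.3946, 0.7892) (||v_1|| = 1).

λ_1 = 8.1926,  λ_2 = 2.8074,  λ_3 = 2;  v_1 ≈ (0.4706, 0.3946, 0.7892)


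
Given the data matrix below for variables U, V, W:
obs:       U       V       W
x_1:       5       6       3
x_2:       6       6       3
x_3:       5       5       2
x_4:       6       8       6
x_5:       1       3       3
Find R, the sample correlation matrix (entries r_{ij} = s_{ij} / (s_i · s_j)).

Step 1 — column means:
  mean(U) = (5 + 6 + 5 + 6 + 1) / 5 = 23/5 = 4.6
  mean(V) = (6 + 6 + 5 + 8 + 3) / 5 = 28/5 = 5.6
  mean(W) = (3 + 3 + 2 + 6 + 3) / 5 = 17/5 = 3.4

Step 2 — sample variances and covariances s[i,j] = (1/(n-1)) · Σ_k (x_{k,i} - mean_i) · (x_{k,j} - mean_j), with n-1 = 4:
  s[U,U] = ((0.4)·(0.4) + (1.4)·(1.4) + (0.4)·(0.4) + (1.4)·(1.4) + (-3.6)·(-3.6)) / 4 = 17.2/4 = 4.3
  s[U,V] = ((0.4)·(0.4) + (1.4)·(0.4) + (0.4)·(-0.6) + (1.4)·(2.4) + (-3.6)·(-2.6)) / 4 = 13.2/4 = 3.3
  s[U,W] = ((0.4)·(-0.4) + (1.4)·(-0.4) + (0.4)·(-1.4) + (1.4)·(2.6) + (-3.6)·(-0.4)) / 4 = 3.8/4 = 0.95
  s[V,V] = ((0.4)·(0.4) + (0.4)·(0.4) + (-0.6)·(-0.6) + (2.4)·(2.4) + (-2.6)·(-2.6)) / 4 = 13.2/4 = 3.3
  s[V,W] = ((0.4)·(-0.4) + (0.4)·(-0.4) + (-0.6)·(-1.4) + (2.4)·(2.6) + (-2.6)·(-0.4)) / 4 = 7.8/4 = 1.95
  s[W,W] = ((-0.4)·(-0.4) + (-0.4)·(-0.4) + (-1.4)·(-1.4) + (2.6)·(2.6) + (-0.4)·(-0.4)) / 4 = 9.2/4 = 2.3
  Sample standard deviations s_i = √(s[i,i]):
  s(U) = √(4.3) = 2.0736
  s(V) = √(3.3) = 1.8166
  s(W) = √(2.3) = 1.5166

Step 3 — r_{ij} = s_{ij} / (s_i · s_j):
  r[U,U] = 1 (diagonal).
  r[U,V] = 3.3 / (2.0736 · 1.8166) = 3.3 / 3.767 = 0.876
  r[U,W] = 0.95 / (2.0736 · 1.5166) = 0.95 / 3.1448 = 0.3021
  r[V,V] = 1 (diagonal).
  r[V,W] = 1.95 / (1.8166 · 1.5166) = 1.95 / 2.755 = 0.7078
  r[W,W] = 1 (diagonal).

R is symmetric with unit diagonal. Assembling:

R = [[1, 0.876, 0.3021],
 [0.876, 1, 0.7078],
 [0.3021, 0.7078, 1]]


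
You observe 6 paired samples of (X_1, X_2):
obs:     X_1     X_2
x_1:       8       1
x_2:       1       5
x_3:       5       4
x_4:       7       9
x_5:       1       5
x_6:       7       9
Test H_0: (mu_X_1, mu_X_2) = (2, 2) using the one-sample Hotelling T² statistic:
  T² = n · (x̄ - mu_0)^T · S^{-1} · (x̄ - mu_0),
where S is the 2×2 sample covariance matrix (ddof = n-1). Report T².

Step 1 — sample mean vector:
  mean(X_1) = (8 + 1 + 5 + 7 + 1 + 7) / 6 = 29/6 = 4.8333
  mean(X_2) = (1 + 5 + 4 + 9 + 5 + 9) / 6 = 33/6 = 5.5
  x̄ = (4.8333, 5.5),  deviation x̄ - mu_0 = (4.8333, 5.5) - (2, 2) = (2.8333, 3.5).

Step 2 — sample covariance matrix, S[i,j] = (1/(n-1)) · Σ_k (x_{k,i} - mean_i) · (x_{k,j} - mean_j), divisor n-1 = 5:
  S[X_1,X_1] = ((3.1667)·(3.1667) + (-3.8333)·(-3.8333) + (0.1667)·(0.1667) + (2.1667)·(2.1667) + (-3.8333)·(-3.8333) + (2.1667)·(2.1667)) / 5 = 48.8333/5 = 9.7667
  S[X_1,X_2] = ((3.1667)·(-4.5) + (-3.8333)·(-0.5) + (0.1667)·(-1.5) + (2.1667)·(3.5) + (-3.8333)·(-0.5) + (2.1667)·(3.5)) / 5 = 4.5/5 = 0.9
  S[X_2,X_2] = ((-4.5)·(-4.5) + (-0.5)·(-0.5) + (-1.5)·(-1.5) + (3.5)·(3.5) + (-0.5)·(-0.5) + (3.5)·(3.5)) / 5 = 47.5/5 = 9.5
  S = [[9.7667, 0.9],
 [0.9, 9.5]].

Step 3 — invert S. det(S) = 9.7667·9.5 - (0.9)² = 91.9733.
  S^{-1} = (1/det) · [[d, -b], [-b, a]] = [[0.1033, -0.0098],
 [-0.0098, 0.1062]].

Step 4 — quadratic form (x̄ - mu_0)^T · S^{-1} · (x̄ - mu_0):
  S^{-1} · (x̄ - mu_0) = (0.2584, 0.3439),
  (x̄ - mu_0)^T · [...] = (2.8333)·(0.2584) + (3.5)·(0.3439) = 1.9359.

Step 5 — scale by n: T² = 6 · 1.9359 = 11.6157.

T² ≈ 11.6157


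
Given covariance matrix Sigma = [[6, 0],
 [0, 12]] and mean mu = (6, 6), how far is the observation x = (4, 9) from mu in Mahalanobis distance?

Step 1 — centre the observation: (x - mu) = (-2, 3).

Step 2 — invert Sigma. det(Sigma) = 6·12 - (0)² = 72.
  Sigma^{-1} = (1/det) · [[d, -b], [-b, a]] = [[0.1667, 0],
 [0, 0.0833]].

Step 3 — form the quadratic (x - mu)^T · Sigma^{-1} · (x - mu):
  Sigma^{-1} · (x - mu) = (-0.3333, 0.25).
  (x - mu)^T · [Sigma^{-1} · (x - mu)] = (-2)·(-0.3333) + (3)·(0.25) = 1.4167.

Step 4 — take square root: d = √(1.4167) ≈ 1.1902.

d(x, mu) = √(1.4167) ≈ 1.1902


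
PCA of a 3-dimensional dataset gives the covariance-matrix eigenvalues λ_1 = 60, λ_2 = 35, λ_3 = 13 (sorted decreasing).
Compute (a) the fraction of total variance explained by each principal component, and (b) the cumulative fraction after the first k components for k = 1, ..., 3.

Step 1 — total variance = trace(Sigma) = Σ λ_i = 60 + 35 + 13 = 108.

Step 2 — fraction explained by component i = λ_i / Σ λ:
  PC1: 60/108 = 0.5556
  PC2: 35/108 = 0.3241
  PC3: 13/108 = 0.1204

Step 3 — cumulative fraction after k components = (λ_1 + ... + λ_k) / Σ λ:
  k = 1: 60/108 = 0.5556
  k = 2: (60 + 35)/108 = 95/108 = 0.8796
  k = 3: (60 + 35 + 13)/108 = 108/108 = 1

Summary (fraction, with percent):

explained: PC1 0.5556 (55.56%), PC2 0.3241 (32.41%), PC3 0.1204 (12.04%);  cumulative: 0.5556, 0.8796, 1


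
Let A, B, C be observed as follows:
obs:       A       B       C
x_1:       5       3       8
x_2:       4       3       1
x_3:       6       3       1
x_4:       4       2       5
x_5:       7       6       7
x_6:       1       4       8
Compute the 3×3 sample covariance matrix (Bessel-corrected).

Step 1 — column means:
  mean(A) = (5 + 4 + 6 + 4 + 7 + 1) / 6 = 27/6 = 4.5
  mean(B) = (3 + 3 + 3 + 2 + 6 + 4) / 6 = 21/6 = 3.5
  mean(C) = (8 + 1 + 1 + 5 + 7 + 8) / 6 = 30/6 = 5

Step 2 — sample covariance S[i,j] = (1/(n-1)) · Σ_k (x_{k,i} - mean_i) · (x_{k,j} - mean_j), with n-1 = 5.
  S[A,A] = ((0.5)·(0.5) + (-0.5)·(-0.5) + (1.5)·(1.5) + (-0.5)·(-0.5) + (2.5)·(2.5) + (-3.5)·(-3.5)) / 5 = 21.5/5 = 4.3
  S[A,B] = ((0.5)·(-0.5) + (-0.5)·(-0.5) + (1.5)·(-0.5) + (-0.5)·(-1.5) + (2.5)·(2.5) + (-3.5)·(0.5)) / 5 = 4.5/5 = 0.9
  S[A,C] = ((0.5)·(3) + (-0.5)·(-4) + (1.5)·(-4) + (-0.5)·(0) + (2.5)·(2) + (-3.5)·(3)) / 5 = -8/5 = -1.6
  S[B,B] = ((-0.5)·(-0.5) + (-0.5)·(-0.5) + (-0.5)·(-0.5) + (-1.5)·(-1.5) + (2.5)·(2.5) + (0.5)·(0.5)) / 5 = 9.5/5 = 1.9
  S[B,C] = ((-0.5)·(3) + (-0.5)·(-4) + (-0.5)·(-4) + (-1.5)·(0) + (2.5)·(2) + (0.5)·(3)) / 5 = 9/5 = 1.8
  S[C,C] = ((3)·(3) + (-4)·(-4) + (-4)·(-4) + (0)·(0) + (2)·(2) + (3)·(3)) / 5 = 54/5 = 10.8

S is symmetric (S[j,i] = S[i,j]). Assembling:

S = [[4.3, 0.9, -1.6],
 [0.9, 1.9, 1.8],
 [-1.6, 1.8, 10.8]]


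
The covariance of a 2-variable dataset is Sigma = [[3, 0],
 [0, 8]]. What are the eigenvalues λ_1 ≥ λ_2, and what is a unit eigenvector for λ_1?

Step 1 — characteristic polynomial of 2×2 Sigma:
  det(Sigma - λI) = λ² - trace · λ + det = 0.
  trace = 3 + 8 = 11, det = 3·8 - (0)² = 24.
Step 2 — discriminant:
  Δ = trace² - 4·det = 121 - 96 = 25.
Step 3 — eigenvalues:
  λ = (trace ± √Δ)/2 = (11 ± 5)/2,
  λ_1 = 8,  λ_2 = 3.

Step 4 — unit eigenvector for λ_1: Sigma is diagonal, so its eigenvectors are the coordinate axes. λ_1 = 8 is the diagonal entry on the second coordinate axis, hence
  v_1 = (0, 1) (||v_1|| = 1).

λ_1 = 8,  λ_2 = 3;  v_1 ≈ (0, 1)


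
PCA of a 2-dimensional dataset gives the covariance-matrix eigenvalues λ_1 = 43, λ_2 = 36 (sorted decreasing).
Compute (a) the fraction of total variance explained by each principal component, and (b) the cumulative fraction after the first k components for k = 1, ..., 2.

Step 1 — total variance = trace(Sigma) = Σ λ_i = 43 + 36 = 79.

Step 2 — fraction explained by component i = λ_i / Σ λ:
  PC1: 43/79 = 0.5443
  PC2: 36/79 = 0.4557

Step 3 — cumulative fraction after k components = (λ_1 + ... + λ_k) / Σ λ:
  k = 1: 43/79 = 0.5443
  k = 2: (43 + 36)/79 = 79/79 = 1

Summary (fraction, with percent):

explained: PC1 0.5443 (54.43%), PC2 0.4557 (45.57%);  cumulative: 0.5443, 1


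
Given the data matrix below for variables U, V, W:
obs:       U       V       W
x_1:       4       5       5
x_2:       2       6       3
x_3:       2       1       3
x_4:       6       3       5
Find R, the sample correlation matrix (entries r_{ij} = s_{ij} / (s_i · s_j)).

Step 1 — column means:
  mean(U) = (4 + 2 + 2 + 6) / 4 = 14/4 = 3.5
  mean(V) = (5 + 6 + 1 + 3) / 4 = 15/4 = 3.75
  mean(W) = (5 + 3 + 3 + 5) / 4 = 16/4 = 4

Step 2 — sample variances and covariances s[i,j] = (1/(n-1)) · Σ_k (x_{k,i} - mean_i) · (x_{k,j} - mean_j), with n-1 = 3:
  s[U,U] = ((0.5)·(0.5) + (-1.5)·(-1.5) + (-1.5)·(-1.5) + (2.5)·(2.5)) / 3 = 11/3 = 3.6667
  s[U,V] = ((0.5)·(1.25) + (-1.5)·(2.25) + (-1.5)·(-2.75) + (2.5)·(-0.75)) / 3 = -0.5/3 = -0.1667
  s[U,W] = ((0.5)·(1) + (-1.5)·(-1) + (-1.5)·(-1) + (2.5)·(1)) / 3 = 6/3 = 2
  s[V,V] = ((1.25)·(1.25) + (2.25)·(2.25) + (-2.75)·(-2.75) + (-0.75)·(-0.75)) / 3 = 14.75/3 = 4.9167
  s[V,W] = ((1.25)·(1) + (2.25)·(-1) + (-2.75)·(-1) + (-0.75)·(1)) / 3 = 1/3 = 0.3333
  s[W,W] = ((1)·(1) + (-1)·(-1) + (-1)·(-1) + (1)·(1)) / 3 = 4/3 = 1.3333
  Sample standard deviations s_i = √(s[i,i]):
  s(U) = √(3.6667) = 1.9149
  s(V) = √(4.9167) = 2.2174
  s(W) = √(1.3333) = 1.1547

Step 3 — r_{ij} = s_{ij} / (s_i · s_j):
  r[U,U] = 1 (diagonal).
  r[U,V] = -0.1667 / (1.9149 · 2.2174) = -0.1667 / 4.2459 = -0.0393
  r[U,W] = 2 / (1.9149 · 1.1547) = 2 / 2.2111 = 0.9045
  r[V,V] = 1 (diagonal).
  r[V,W] = 0.3333 / (2.2174 · 1.1547) = 0.3333 / 2.5604 = 0.1302
  r[W,W] = 1 (diagonal).

R is symmetric with unit diagonal. Assembling:

R = [[1, -0.0393, 0.9045],
 [-0.0393, 1, 0.1302],
 [0.9045, 0.1302, 1]]


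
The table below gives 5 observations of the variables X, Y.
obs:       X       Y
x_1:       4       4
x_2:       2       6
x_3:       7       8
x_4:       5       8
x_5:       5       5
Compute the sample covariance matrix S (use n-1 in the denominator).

Step 1 — column means:
  mean(X) = (4 + 2 + 7 + 5 + 5) / 5 = 23/5 = 4.6
  mean(Y) = (4 + 6 + 8 + 8 + 5) / 5 = 31/5 = 6.2

Step 2 — sample covariance S[i,j] = (1/(n-1)) · Σ_k (x_{k,i} - mean_i) · (x_{k,j} - mean_j), with n-1 = 4.
  S[X,X] = ((-0.6)·(-0.6) + (-2.6)·(-2.6) + (2.4)·(2.4) + (0.4)·(0.4) + (0.4)·(0.4)) / 4 = 13.2/4 = 3.3
  S[X,Y] = ((-0.6)·(-2.2) + (-2.6)·(-0.2) + (2.4)·(1.8) + (0.4)·(1.8) + (0.4)·(-1.2)) / 4 = 6.4/4 = 1.6
  S[Y,Y] = ((-2.2)·(-2.2) + (-0.2)·(-0.2) + (1.8)·(1.8) + (1.8)·(1.8) + (-1.2)·(-1.2)) / 4 = 12.8/4 = 3.2

S is symmetric (S[j,i] = S[i,j]). Assembling:

S = [[3.3, 1.6],
 [1.6, 3.2]]


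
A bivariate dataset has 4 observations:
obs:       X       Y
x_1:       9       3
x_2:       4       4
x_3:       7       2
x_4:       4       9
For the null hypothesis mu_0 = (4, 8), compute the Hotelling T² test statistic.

Step 1 — sample mean vector:
  mean(X) = (9 + 4 + 7 + 4) / 4 = 24/4 = 6
  mean(Y) = (3 + 4 + 2 + 9) / 4 = 18/4 = 4.5
  x̄ = (6, 4.5),  deviation x̄ - mu_0 = (6, 4.5) - (4, 8) = (2, -3.5).

Step 2 — sample covariance matrix, S[i,j] = (1/(n-1)) · Σ_k (x_{k,i} - mean_i) · (x_{k,j} - mean_j), divisor n-1 = 3:
  S[X,X] = ((3)·(3) + (-2)·(-2) + (1)·(1) + (-2)·(-2)) / 3 = 18/3 = 6
  S[X,Y] = ((3)·(-1.5) + (-2)·(-0.5) + (1)·(-2.5) + (-2)·(4.5)) / 3 = -15/3 = -5
  S[Y,Y] = ((-1.5)·(-1.5) + (-0.5)·(-0.5) + (-2.5)·(-2.5) + (4.5)·(4.5)) / 3 = 29/3 = 9.6667
  S = [[6, -5],
 [-5, 9.6667]].

Step 3 — invert S. det(S) = 6·9.6667 - (-5)² = 33.
  S^{-1} = (1/det) · [[d, -b], [-b, a]] = [[0.2929, 0.1515],
 [0.1515, 0.1818]].

Step 4 — quadratic form (x̄ - mu_0)^T · S^{-1} · (x̄ - mu_0):
  S^{-1} · (x̄ - mu_0) = (0.0556, -0.3333),
  (x̄ - mu_0)^T · [...] = (2)·(0.0556) + (-3.5)·(-0.3333) = 1.2778.

Step 5 — scale by n: T² = 4 · 1.2778 = 5.1111.

T² ≈ 5.1111


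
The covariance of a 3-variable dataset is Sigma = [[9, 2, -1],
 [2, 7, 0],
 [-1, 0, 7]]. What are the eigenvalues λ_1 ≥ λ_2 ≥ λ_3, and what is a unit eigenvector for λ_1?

Step 1 — characteristic polynomial p(λ) = det(λI - Sigma) = λ³ - tr·λ² + c_1·λ - det, where tr = trace, c_1 = sum of the principal 2×2 minors, det = det(Sigma):
  tr = 9 + 7 + 7 = 23,
  c_1 = (9·7 - (2)²) + (9·7 - (-1)²) + (7·7 - (0)²) = 59 + 62 + 49 = 170,
  det = 9·(7·7 - (0)²) - (2)·((2)·7 - (0)·(-1)) + (-1)·((2)·(0) - 7·(-1)) = 9·(49) - (2)·(14) + (-1)·(7) = 406.
  So p(λ) = λ³ - 23λ² + 170λ - 406.
Step 2 — look for an integer root (rational root theorem: any rational root is an integer divisor of 406). Testing λ = 7:
  p(7) = 343 - 1127 + 1190 - 406 = 0  ✓
  Dividing out (λ - 7): p(λ) = (λ - 7)(λ² - 16λ + 58).
Step 3 — remaining eigenvalues from the quadratic λ² - 16λ + 58 = 0:
  Δ = 16² - 4·58 = 256 - 232 = 24,  λ = (16 ± √24)/2 = (16 ± 4.899)/2 ≈ 10.4495 or 5.5505.
  Sorted: λ_1 = 10.4495,  λ_2 = 7,  λ_3 = 5.5505  (check: sum = 23 = tr ✓).

Step 4 — unit eigenvector for λ_1 ≈ 10.4495: v spans the null space of (Sigma - λ_1 I), whose rows are
  r_1 = (-1.4495, 2, -1),  r_2 = (2, -3.4495, 0),  r_3 = (-1, 0, -3.4495).
  v is orthogonal to every row, so take v ∝ r_1 × r_2 = ((2)·(0) - (-1)·(-3.4495), (-1)·(2) - (-1.4495)·(0), (-1.4495)·(-3.4495) - (2)·(2)) ≈ (-3.4495, -2, 1).
  Rescale (multiply by -1 so the first nonzero entry is positive): u = (3.4495, 2, -1).
  ||u|| = √((3.4495)² + (2)² + (-1)²) = √(16.899) ≈ 4.1108,  v_1 = u/||u|| ≈ (0.8391, 0.4865, -0.2433) (||v_1|| = 1).

λ_1 = 10.4495,  λ_2 = 7,  λ_3 = 5.5505;  v_1 ≈ (0.8391, 0.4865, -0.2433)


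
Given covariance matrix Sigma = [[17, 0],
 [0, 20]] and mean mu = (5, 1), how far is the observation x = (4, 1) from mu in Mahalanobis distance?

Step 1 — centre the observation: (x - mu) = (-1, 0).

Step 2 — invert Sigma. det(Sigma) = 17·20 - (0)² = 340.
  Sigma^{-1} = (1/det) · [[d, -b], [-b, a]] = [[0.0588, 0],
 [0, 0.05]].

Step 3 — form the quadratic (x - mu)^T · Sigma^{-1} · (x - mu):
  Sigma^{-1} · (x - mu) = (-0.0588, 0).
  (x - mu)^T · [Sigma^{-1} · (x - mu)] = (-1)·(-0.0588) + (0)·(0) = 0.0588.

Step 4 — take square root: d = √(0.0588) ≈ 0.2425.

d(x, mu) = √(0.0588) ≈ 0.2425


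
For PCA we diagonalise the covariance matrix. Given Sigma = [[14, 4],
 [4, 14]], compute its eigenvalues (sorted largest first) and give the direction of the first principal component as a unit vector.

Step 1 — characteristic polynomial of 2×2 Sigma:
  det(Sigma - λI) = λ² - trace · λ + det = 0.
  trace = 14 + 14 = 28, det = 14·14 - (4)² = 180.
Step 2 — discriminant:
  Δ = trace² - 4·det = 784 - 720 = 64.
Step 3 — eigenvalues:
  λ = (trace ± √Δ)/2 = (28 ± 8)/2,
  λ_1 = 18,  λ_2 = 10.

Step 4 — unit eigenvector for λ_1: solve (Sigma - λ_1 I)v = 0. First row:
  (14 - 18)·v_x + (4)·v_y = 0, i.e. (-4)·v_x + (4)·v_y = 0,
  so v ∝ (b, λ_1 - a) = (4, 4) = u.
  ||u|| = √((4)² + (4)²) = √(32) ≈ 5.6569,
  v_1 = u/||u|| ≈ (0.7071, 0.7071) (||v_1|| = 1).

λ_1 = 18,  λ_2 = 10;  v_1 ≈ (0.7071, 0.7071)


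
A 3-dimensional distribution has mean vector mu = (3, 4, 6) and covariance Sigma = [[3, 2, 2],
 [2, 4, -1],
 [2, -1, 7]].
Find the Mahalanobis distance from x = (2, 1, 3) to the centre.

Step 1 — centre the observation: (x - mu) = (-1, -3, -3).

Step 2 — invert Sigma (cofactor / det for 3×3, or solve directly):
  Sigma^{-1} = [[0.931, -0.5517, -0.3448],
 [-0.5517, 0.5862, 0.2414],
 [-0.3448, 0.2414, 0.2759]].

Step 3 — form the quadratic (x - mu)^T · Sigma^{-1} · (x - mu):
  Sigma^{-1} · (x - mu) = (1.7586, -1.931, -1.2069).
  (x - mu)^T · [Sigma^{-1} · (x - mu)] = (-1)·(1.7586) + (-3)·(-1.931) + (-3)·(-1.2069) = 7.6552.

Step 4 — take square root: d = √(7.6552) ≈ 2.7668.

d(x, mu) = √(7.6552) ≈ 2.7668


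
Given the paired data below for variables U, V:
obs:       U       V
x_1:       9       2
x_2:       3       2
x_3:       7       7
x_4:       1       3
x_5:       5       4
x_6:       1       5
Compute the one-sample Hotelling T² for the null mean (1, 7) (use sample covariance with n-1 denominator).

Step 1 — sample mean vector:
  mean(U) = (9 + 3 + 7 + 1 + 5 + 1) / 6 = 26/6 = 4.3333
  mean(V) = (2 + 2 + 7 + 3 + 4 + 5) / 6 = 23/6 = 3.8333
  x̄ = (4.3333, 3.8333),  deviation x̄ - mu_0 = (4.3333, 3.8333) - (1, 7) = (3.3333, -3.1667).

Step 2 — sample covariance matrix, S[i,j] = (1/(n-1)) · Σ_k (x_{k,i} - mean_i) · (x_{k,j} - mean_j), divisor n-1 = 5:
  S[U,U] = ((4.6667)·(4.6667) + (-1.3333)·(-1.3333) + (2.6667)·(2.6667) + (-3.3333)·(-3.3333) + (0.6667)·(0.6667) + (-3.3333)·(-3.3333)) / 5 = 53.3333/5 = 10.6667
  S[U,V] = ((4.6667)·(-1.8333) + (-1.3333)·(-1.8333) + (2.6667)·(3.1667) + (-3.3333)·(-0.8333) + (0.6667)·(0.1667) + (-3.3333)·(1.1667)) / 5 = 1.3333/5 = 0.2667
  S[V,V] = ((-1.8333)·(-1.8333) + (-1.8333)·(-1.8333) + (3.1667)·(3.1667) + (-0.8333)·(-0.8333) + (0.1667)·(0.1667) + (1.1667)·(1.1667)) / 5 = 18.8333/5 = 3.7667
  S = [[10.6667, 0.2667],
 [0.2667, 3.7667]].

Step 3 — invert S. det(S) = 10.6667·3.7667 - (0.2667)² = 40.1067.
  S^{-1} = (1/det) · [[d, -b], [-b, a]] = [[0.0939, -0.0066],
 [-0.0066, 0.266]].

Step 4 — quadratic form (x̄ - mu_0)^T · S^{-1} · (x̄ - mu_0):
  S^{-1} · (x̄ - mu_0) = (0.3341, -0.8644),
  (x̄ - mu_0)^T · [...] = (3.3333)·(0.3341) + (-3.1667)·(-0.8644) = 3.8508.

Step 5 — scale by n: T² = 6 · 3.8508 = 23.1051.

T² ≈ 23.1051


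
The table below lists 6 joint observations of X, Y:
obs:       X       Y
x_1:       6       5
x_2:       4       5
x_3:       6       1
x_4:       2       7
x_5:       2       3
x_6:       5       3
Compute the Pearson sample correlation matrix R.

Step 1 — column means:
  mean(X) = (6 + 4 + 6 + 2 + 2 + 5) / 6 = 25/6 = 4.1667
  mean(Y) = (5 + 5 + 1 + 7 + 3 + 3) / 6 = 24/6 = 4

Step 2 — sample variances and covariances s[i,j] = (1/(n-1)) · Σ_k (x_{k,i} - mean_i) · (x_{k,j} - mean_j), with n-1 = 5:
  s[X,X] = ((1.8333)·(1.8333) + (-0.1667)·(-0.1667) + (1.8333)·(1.8333) + (-2.1667)·(-2.1667) + (-2.1667)·(-2.1667) + (0.8333)·(0.8333)) / 5 = 16.8333/5 = 3.3667
  s[X,Y] = ((1.8333)·(1) + (-0.1667)·(1) + (1.8333)·(-3) + (-2.1667)·(3) + (-2.1667)·(-1) + (0.8333)·(-1)) / 5 = -9/5 = -1.8
  s[Y,Y] = ((1)·(1) + (1)·(1) + (-3)·(-3) + (3)·(3) + (-1)·(-1) + (-1)·(-1)) / 5 = 22/5 = 4.4
  Sample standard deviations s_i = √(s[i,i]):
  s(X) = √(3.3667) = 1.8348
  s(Y) = √(4.4) = 2.0976

Step 3 — r_{ij} = s_{ij} / (s_i · s_j):
  r[X,X] = 1 (diagonal).
  r[X,Y] = -1.8 / (1.8348 · 2.0976) = -1.8 / 3.8488 = -0.4677
  r[Y,Y] = 1 (diagonal).

R is symmetric with unit diagonal. Assembling:

R = [[1, -0.4677],
 [-0.4677, 1]]


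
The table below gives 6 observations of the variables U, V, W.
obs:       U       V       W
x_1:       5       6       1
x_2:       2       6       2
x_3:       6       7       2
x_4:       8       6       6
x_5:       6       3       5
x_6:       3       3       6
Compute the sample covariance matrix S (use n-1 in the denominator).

Step 1 — column means:
  mean(U) = (5 + 2 + 6 + 8 + 6 + 3) / 6 = 30/6 = 5
  mean(V) = (6 + 6 + 7 + 6 + 3 + 3) / 6 = 31/6 = 5.1667
  mean(W) = (1 + 2 + 2 + 6 + 5 + 6) / 6 = 22/6 = 3.6667

Step 2 — sample covariance S[i,j] = (1/(n-1)) · Σ_k (x_{k,i} - mean_i) · (x_{k,j} - mean_j), with n-1 = 5.
  S[U,U] = ((0)·(0) + (-3)·(-3) + (1)·(1) + (3)·(3) + (1)·(1) + (-2)·(-2)) / 5 = 24/5 = 4.8
  S[U,V] = ((0)·(0.8333) + (-3)·(0.8333) + (1)·(1.8333) + (3)·(0.8333) + (1)·(-2.1667) + (-2)·(-2.1667)) / 5 = 4/5 = 0.8
  S[U,W] = ((0)·(-2.6667) + (-3)·(-1.6667) + (1)·(-1.6667) + (3)·(2.3333) + (1)·(1.3333) + (-2)·(2.3333)) / 5 = 7/5 = 1.4
  S[V,V] = ((0.8333)·(0.8333) + (0.8333)·(0.8333) + (1.8333)·(1.8333) + (0.8333)·(0.8333) + (-2.1667)·(-2.1667) + (-2.1667)·(-2.1667)) / 5 = 14.8333/5 = 2.9667
  S[V,W] = ((0.8333)·(-2.6667) + (0.8333)·(-1.6667) + (1.8333)·(-1.6667) + (0.8333)·(2.3333) + (-2.1667)·(1.3333) + (-2.1667)·(2.3333)) / 5 = -12.6667/5 = -2.5333
  S[W,W] = ((-2.6667)·(-2.6667) + (-1.6667)·(-1.6667) + (-1.6667)·(-1.6667) + (2.3333)·(2.3333) + (1.3333)·(1.3333) + (2.3333)·(2.3333)) / 5 = 25.3333/5 = 5.0667

S is symmetric (S[j,i] = S[i,j]). Assembling:

S = [[4.8, 0.8, 1.4],
 [0.8, 2.9667, -2.5333],
 [1.4, -2.5333, 5.0667]]


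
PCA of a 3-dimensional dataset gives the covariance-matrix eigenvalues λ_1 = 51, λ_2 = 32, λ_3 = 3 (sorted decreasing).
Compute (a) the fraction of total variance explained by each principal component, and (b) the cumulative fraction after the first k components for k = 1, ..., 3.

Step 1 — total variance = trace(Sigma) = Σ λ_i = 51 + 32 + 3 = 86.

Step 2 — fraction explained by component i = λ_i / Σ λ:
  PC1: 51/86 = 0.593
  PC2: 32/86 = 0.3721
  PC3: 3/86 = 0.0349

Step 3 — cumulative fraction after k components = (λ_1 + ... + λ_k) / Σ λ:
  k = 1: 51/86 = 0.593
  k = 2: (51 + 32)/86 = 83/86 = 0.9651
  k = 3: (51 + 32 + 3)/86 = 86/86 = 1

Summary (fraction, with percent):

explained: PC1 0.593 (59.3%), PC2 0.3721 (37.21%), PC3 0.0349 (3.49%);  cumulative: 0.593, 0.9651, 1


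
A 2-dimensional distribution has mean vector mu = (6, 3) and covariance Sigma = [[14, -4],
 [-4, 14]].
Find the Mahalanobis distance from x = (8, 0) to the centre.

Step 1 — centre the observation: (x - mu) = (2, -3).

Step 2 — invert Sigma. det(Sigma) = 14·14 - (-4)² = 180.
  Sigma^{-1} = (1/det) · [[d, -b], [-b, a]] = [[0.0778, 0.0222],
 [0.0222, 0.0778]].

Step 3 — form the quadratic (x - mu)^T · Sigma^{-1} · (x - mu):
  Sigma^{-1} · (x - mu) = (0.0889, -0.1889).
  (x - mu)^T · [Sigma^{-1} · (x - mu)] = (2)·(0.0889) + (-3)·(-0.1889) = 0.7444.

Step 4 — take square root: d = √(0.7444) ≈ 0.8628.

d(x, mu) = √(0.7444) ≈ 0.8628


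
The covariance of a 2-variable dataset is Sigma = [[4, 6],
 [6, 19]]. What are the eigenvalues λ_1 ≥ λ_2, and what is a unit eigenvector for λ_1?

Step 1 — characteristic polynomial of 2×2 Sigma:
  det(Sigma - λI) = λ² - trace · λ + det = 0.
  trace = 4 + 19 = 23, det = 4·19 - (6)² = 40.
Step 2 — discriminant:
  Δ = trace² - 4·det = 529 - 160 = 369.
Step 3 — eigenvalues:
  λ = (trace ± √Δ)/2 = (23 ± 19.2094)/2,
  λ_1 = 21.1047,  λ_2 = 1.8953.

Step 4 — unit eigenvector for λ_1: solve (Sigma - λ_1 I)v = 0. First row:
  (4 - 21.1047)·v_x + (6)·v_y = 0, i.e. (-17.1047)·v_x + (6)·v_y = 0,
  so v ∝ (b, λ_1 - a) = (6, 17.1047) = u.
  ||u|| = √((6)² + (17.1047)²) = √(328.5703) ≈ 18.1265,
  v_1 = u/||u|| ≈ (0.331, 0.9436) (||v_1|| = 1).

λ_1 = 21.1047,  λ_2 = 1.8953;  v_1 ≈ (0.331, 0.9436)


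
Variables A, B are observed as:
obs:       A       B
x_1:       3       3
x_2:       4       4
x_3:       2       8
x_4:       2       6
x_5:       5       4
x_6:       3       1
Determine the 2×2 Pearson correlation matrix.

Step 1 — column means:
  mean(A) = (3 + 4 + 2 + 2 + 5 + 3) / 6 = 19/6 = 3.1667
  mean(B) = (3 + 4 + 8 + 6 + 4 + 1) / 6 = 26/6 = 4.3333

Step 2 — sample variances and covariances s[i,j] = (1/(n-1)) · Σ_k (x_{k,i} - mean_i) · (x_{k,j} - mean_j), with n-1 = 5:
  s[A,A] = ((-0.1667)·(-0.1667) + (0.8333)·(0.8333) + (-1.1667)·(-1.1667) + (-1.1667)·(-1.1667) + (1.8333)·(1.8333) + (-0.1667)·(-0.1667)) / 5 = 6.8333/5 = 1.3667
  s[A,B] = ((-0.1667)·(-1.3333) + (0.8333)·(-0.3333) + (-1.1667)·(3.6667) + (-1.1667)·(1.6667) + (1.8333)·(-0.3333) + (-0.1667)·(-3.3333)) / 5 = -6.3333/5 = -1.2667
  s[B,B] = ((-1.3333)·(-1.3333) + (-0.3333)·(-0.3333) + (3.6667)·(3.6667) + (1.6667)·(1.6667) + (-0.3333)·(-0.3333) + (-3.3333)·(-3.3333)) / 5 = 29.3333/5 = 5.8667
  Sample standard deviations s_i = √(s[i,i]):
  s(A) = √(1.3667) = 1.169
  s(B) = √(5.8667) = 2.4221

Step 3 — r_{ij} = s_{ij} / (s_i · s_j):
  r[A,A] = 1 (diagonal).
  r[A,B] = -1.2667 / (1.169 · 2.4221) = -1.2667 / 2.8316 = -0.4473
  r[B,B] = 1 (diagonal).

R is symmetric with unit diagonal. Assembling:

R = [[1, -0.4473],
 [-0.4473, 1]]


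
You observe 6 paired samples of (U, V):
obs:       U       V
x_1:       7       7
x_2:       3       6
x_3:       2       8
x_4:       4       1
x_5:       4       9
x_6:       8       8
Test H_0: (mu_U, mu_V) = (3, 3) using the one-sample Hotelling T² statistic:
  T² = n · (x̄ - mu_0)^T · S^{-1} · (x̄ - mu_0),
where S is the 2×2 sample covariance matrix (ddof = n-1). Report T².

Step 1 — sample mean vector:
  mean(U) = (7 + 3 + 2 + 4 + 4 + 8) / 6 = 28/6 = 4.6667
  mean(V) = (7 + 6 + 8 + 1 + 9 + 8) / 6 = 39/6 = 6.5
  x̄ = (4.6667, 6.5),  deviation x̄ - mu_0 = (4.6667, 6.5) - (3, 3) = (1.6667, 3.5).

Step 2 — sample covariance matrix, S[i,j] = (1/(n-1)) · Σ_k (x_{k,i} - mean_i) · (x_{k,j} - mean_j), divisor n-1 = 5:
  S[U,U] = ((2.3333)·(2.3333) + (-1.6667)·(-1.6667) + (-2.6667)·(-2.6667) + (-0.6667)·(-0.6667) + (-0.6667)·(-0.6667) + (3.3333)·(3.3333)) / 5 = 27.3333/5 = 5.4667
  S[U,V] = ((2.3333)·(0.5) + (-1.6667)·(-0.5) + (-2.6667)·(1.5) + (-0.6667)·(-5.5) + (-0.6667)·(2.5) + (3.3333)·(1.5)) / 5 = 5/5 = 1
  S[V,V] = ((0.5)·(0.5) + (-0.5)·(-0.5) + (1.5)·(1.5) + (-5.5)·(-5.5) + (2.5)·(2.5) + (1.5)·(1.5)) / 5 = 41.5/5 = 8.3
  S = [[5.4667, 1],
 [1, 8.3]].

Step 3 — invert S. det(S) = 5.4667·8.3 - (1)² = 44.3733.
  S^{-1} = (1/det) · [[d, -b], [-b, a]] = [[0.187, -0.0225],
 [-0.0225, 0.1232]].

Step 4 — quadratic form (x̄ - mu_0)^T · S^{-1} · (x̄ - mu_0):
  S^{-1} · (x̄ - mu_0) = (0.2329, 0.3936),
  (x̄ - mu_0)^T · [...] = (1.6667)·(0.2329) + (3.5)·(0.3936) = 1.7658.

Step 5 — scale by n: T² = 6 · 1.7658 = 10.595.

T² ≈ 10.595


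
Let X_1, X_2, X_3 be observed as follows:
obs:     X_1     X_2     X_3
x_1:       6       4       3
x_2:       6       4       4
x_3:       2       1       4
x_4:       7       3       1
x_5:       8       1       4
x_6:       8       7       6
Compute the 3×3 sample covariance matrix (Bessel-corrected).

Step 1 — column means:
  mean(X_1) = (6 + 6 + 2 + 7 + 8 + 8) / 6 = 37/6 = 6.1667
  mean(X_2) = (4 + 4 + 1 + 3 + 1 + 7) / 6 = 20/6 = 3.3333
  mean(X_3) = (3 + 4 + 4 + 1 + 4 + 6) / 6 = 22/6 = 3.6667

Step 2 — sample covariance S[i,j] = (1/(n-1)) · Σ_k (x_{k,i} - mean_i) · (x_{k,j} - mean_j), with n-1 = 5.
  S[X_1,X_1] = ((-0.1667)·(-0.1667) + (-0.1667)·(-0.1667) + (-4.1667)·(-4.1667) + (0.8333)·(0.8333) + (1.8333)·(1.8333) + (1.8333)·(1.8333)) / 5 = 24.8333/5 = 4.9667
  S[X_1,X_2] = ((-0.1667)·(0.6667) + (-0.1667)·(0.6667) + (-4.1667)·(-2.3333) + (0.8333)·(-0.3333) + (1.8333)·(-2.3333) + (1.8333)·(3.6667)) / 5 = 11.6667/5 = 2.3333
  S[X_1,X_3] = ((-0.1667)·(-0.6667) + (-0.1667)·(0.3333) + (-4.1667)·(0.3333) + (0.8333)·(-2.6667) + (1.8333)·(0.3333) + (1.8333)·(2.3333)) / 5 = 1.3333/5 = 0.2667
  S[X_2,X_2] = ((0.6667)·(0.6667) + (0.6667)·(0.6667) + (-2.3333)·(-2.3333) + (-0.3333)·(-0.3333) + (-2.3333)·(-2.3333) + (3.6667)·(3.6667)) / 5 = 25.3333/5 = 5.0667
  S[X_2,X_3] = ((0.6667)·(-0.6667) + (0.6667)·(0.3333) + (-2.3333)·(0.3333) + (-0.3333)·(-2.6667) + (-2.3333)·(0.3333) + (3.6667)·(2.3333)) / 5 = 7.6667/5 = 1.5333
  S[X_3,X_3] = ((-0.6667)·(-0.6667) + (0.3333)·(0.3333) + (0.3333)·(0.3333) + (-2.6667)·(-2.6667) + (0.3333)·(0.3333) + (2.3333)·(2.3333)) / 5 = 13.3333/5 = 2.6667

S is symmetric (S[j,i] = S[i,j]). Assembling:

S = [[4.9667, 2.3333, 0.2667],
 [2.3333, 5.0667, 1.5333],
 [0.2667, 1.5333, 2.6667]]


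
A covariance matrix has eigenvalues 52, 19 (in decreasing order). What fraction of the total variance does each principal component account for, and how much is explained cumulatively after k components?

Step 1 — total variance = trace(Sigma) = Σ λ_i = 52 + 19 = 71.

Step 2 — fraction explained by component i = λ_i / Σ λ:
  PC1: 52/71 = 0.7324
  PC2: 19/71 = 0.2676

Step 3 — cumulative fraction after k components = (λ_1 + ... + λ_k) / Σ λ:
  k = 1: 52/71 = 0.7324
  k = 2: (52 + 19)/71 = 71/71 = 1

Summary (fraction, with percent):

explained: PC1 0.7324 (73.24%), PC2 0.2676 (26.76%);  cumulative: 0.7324, 1


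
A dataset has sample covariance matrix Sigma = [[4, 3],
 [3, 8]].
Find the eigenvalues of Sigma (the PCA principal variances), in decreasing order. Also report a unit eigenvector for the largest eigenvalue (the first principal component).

Step 1 — characteristic polynomial of 2×2 Sigma:
  det(Sigma - λI) = λ² - trace · λ + det = 0.
  trace = 4 + 8 = 12, det = 4·8 - (3)² = 23.
Step 2 — discriminant:
  Δ = trace² - 4·det = 144 - 92 = 52.
Step 3 — eigenvalues:
  λ = (trace ± √Δ)/2 = (12 ± 7.2111)/2,
  λ_1 = 9.6056,  λ_2 = 2.3944.

Step 4 — unit eigenvector for λ_1: solve (Sigma - λ_1 I)v = 0. First row:
  (4 - 9.6056)·v_x + (3)·v_y = 0, i.e. (-5.6056)·v_x + (3)·v_y = 0,
  so v ∝ (b, λ_1 - a) = (3, 5.6056) = u.
  ||u|| = √((3)² + (5.6056)²) = √(40.4222) ≈ 6.3578,
  v_1 = u/||u|| ≈ (0.4719, 0.8817) (||v_1|| = 1).

λ_1 = 9.6056,  λ_2 = 2.3944;  v_1 ≈ (0.4719, 0.8817)


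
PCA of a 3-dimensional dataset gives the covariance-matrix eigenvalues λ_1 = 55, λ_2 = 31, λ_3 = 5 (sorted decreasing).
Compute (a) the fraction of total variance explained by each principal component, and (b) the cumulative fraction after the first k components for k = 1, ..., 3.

Step 1 — total variance = trace(Sigma) = Σ λ_i = 55 + 31 + 5 = 91.

Step 2 — fraction explained by component i = λ_i / Σ λ:
  PC1: 55/91 = 0.6044
  PC2: 31/91 = 0.3407
  PC3: 5/91 = 0.0549

Step 3 — cumulative fraction after k components = (λ_1 + ... + λ_k) / Σ λ:
  k = 1: 55/91 = 0.6044
  k = 2: (55 + 31)/91 = 86/91 = 0.9451
  k = 3: (55 + 31 + 5)/91 = 91/91 = 1

Summary (fraction, with percent):

explained: PC1 0.6044 (60.44%), PC2 0.3407 (34.07%), PC3 0.0549 (5.49%);  cumulative: 0.6044, 0.9451, 1


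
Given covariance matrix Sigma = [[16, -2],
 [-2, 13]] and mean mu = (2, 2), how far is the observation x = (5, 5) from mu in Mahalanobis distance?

Step 1 — centre the observation: (x - mu) = (3, 3).

Step 2 — invert Sigma. det(Sigma) = 16·13 - (-2)² = 204.
  Sigma^{-1} = (1/det) · [[d, -b], [-b, a]] = [[0.0637, 0.0098],
 [0.0098, 0.0784]].

Step 3 — form the quadratic (x - mu)^T · Sigma^{-1} · (x - mu):
  Sigma^{-1} · (x - mu) = (0.2206, 0.2647).
  (x - mu)^T · [Sigma^{-1} · (x - mu)] = (3)·(0.2206) + (3)·(0.2647) = 1.4559.

Step 4 — take square root: d = √(1.4559) ≈ 1.2066.

d(x, mu) = √(1.4559) ≈ 1.2066


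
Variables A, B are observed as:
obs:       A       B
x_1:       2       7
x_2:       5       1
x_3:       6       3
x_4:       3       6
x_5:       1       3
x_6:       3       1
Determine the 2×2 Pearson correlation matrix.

Step 1 — column means:
  mean(A) = (2 + 5 + 6 + 3 + 1 + 3) / 6 = 20/6 = 3.3333
  mean(B) = (7 + 1 + 3 + 6 + 3 + 1) / 6 = 21/6 = 3.5

Step 2 — sample variances and covariances s[i,j] = (1/(n-1)) · Σ_k (x_{k,i} - mean_i) · (x_{k,j} - mean_j), with n-1 = 5:
  s[A,A] = ((-1.3333)·(-1.3333) + (1.6667)·(1.6667) + (2.6667)·(2.6667) + (-0.3333)·(-0.3333) + (-2.3333)·(-2.3333) + (-0.3333)·(-0.3333)) / 5 = 17.3333/5 = 3.4667
  s[A,B] = ((-1.3333)·(3.5) + (1.6667)·(-2.5) + (2.6667)·(-0.5) + (-0.3333)·(2.5) + (-2.3333)·(-0.5) + (-0.3333)·(-2.5)) / 5 = -9/5 = -1.8
  s[B,B] = ((3.5)·(3.5) + (-2.5)·(-2.5) + (-0.5)·(-0.5) + (2.5)·(2.5) + (-0.5)·(-0.5) + (-2.5)·(-2.5)) / 5 = 31.5/5 = 6.3
  Sample standard deviations s_i = √(s[i,i]):
  s(A) = √(3.4667) = 1.8619
  s(B) = √(6.3) = 2.51

Step 3 — r_{ij} = s_{ij} / (s_i · s_j):
  r[A,A] = 1 (diagonal).
  r[A,B] = -1.8 / (1.8619 · 2.51) = -1.8 / 4.6733 = -0.3852
  r[B,B] = 1 (diagonal).

R is symmetric with unit diagonal. Assembling:

R = [[1, -0.3852],
 [-0.3852, 1]]


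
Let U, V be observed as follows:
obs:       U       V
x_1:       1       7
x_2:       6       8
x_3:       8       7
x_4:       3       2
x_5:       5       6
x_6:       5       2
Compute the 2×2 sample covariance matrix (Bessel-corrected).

Step 1 — column means:
  mean(U) = (1 + 6 + 8 + 3 + 5 + 5) / 6 = 28/6 = 4.6667
  mean(V) = (7 + 8 + 7 + 2 + 6 + 2) / 6 = 32/6 = 5.3333

Step 2 — sample covariance S[i,j] = (1/(n-1)) · Σ_k (x_{k,i} - mean_i) · (x_{k,j} - mean_j), with n-1 = 5.
  S[U,U] = ((-3.6667)·(-3.6667) + (1.3333)·(1.3333) + (3.3333)·(3.3333) + (-1.6667)·(-1.6667) + (0.3333)·(0.3333) + (0.3333)·(0.3333)) / 5 = 29.3333/5 = 5.8667
  S[U,V] = ((-3.6667)·(1.6667) + (1.3333)·(2.6667) + (3.3333)·(1.6667) + (-1.6667)·(-3.3333) + (0.3333)·(0.6667) + (0.3333)·(-3.3333)) / 5 = 7.6667/5 = 1.5333
  S[V,V] = ((1.6667)·(1.6667) + (2.6667)·(2.6667) + (1.6667)·(1.6667) + (-3.3333)·(-3.3333) + (0.6667)·(0.6667) + (-3.3333)·(-3.3333)) / 5 = 35.3333/5 = 7.0667

S is symmetric (S[j,i] = S[i,j]). Assembling:

S = [[5.8667, 1.5333],
 [1.5333, 7.0667]]


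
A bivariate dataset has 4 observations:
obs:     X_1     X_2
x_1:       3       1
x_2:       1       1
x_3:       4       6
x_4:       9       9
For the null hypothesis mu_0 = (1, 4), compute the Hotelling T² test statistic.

Step 1 — sample mean vector:
  mean(X_1) = (3 + 1 + 4 + 9) / 4 = 17/4 = 4.25
  mean(X_2) = (1 + 1 + 6 + 9) / 4 = 17/4 = 4.25
  x̄ = (4.25, 4.25),  deviation x̄ - mu_0 = (4.25, 4.25) - (1, 4) = (3.25, 0.25).

Step 2 — sample covariance matrix, S[i,j] = (1/(n-1)) · Σ_k (x_{k,i} - mean_i) · (x_{k,j} - mean_j), divisor n-1 = 3:
  S[X_1,X_1] = ((-1.25)·(-1.25) + (-3.25)·(-3.25) + (-0.25)·(-0.25) + (4.75)·(4.75)) / 3 = 34.75/3 = 11.5833
  S[X_1,X_2] = ((-1.25)·(-3.25) + (-3.25)·(-3.25) + (-0.25)·(1.75) + (4.75)·(4.75)) / 3 = 36.75/3 = 12.25
  S[X_2,X_2] = ((-3.25)·(-3.25) + (-3.25)·(-3.25) + (1.75)·(1.75) + (4.75)·(4.75)) / 3 = 46.75/3 = 15.5833
  S = [[11.5833, 12.25],
 [12.25, 15.5833]].

Step 3 — invert S. det(S) = 11.5833·15.5833 - (12.25)² = 30.4444.
  S^{-1} = (1/det) · [[d, -b], [-b, a]] = [[0.5119, -0.4024],
 [-0.4024, 0.3805]].

Step 4 — quadratic form (x̄ - mu_0)^T · S^{-1} · (x̄ - mu_0):
  S^{-1} · (x̄ - mu_0) = (1.563, -1.2126),
  (x̄ - mu_0)^T · [...] = (3.25)·(1.563) + (0.25)·(-1.2126) = 4.7765.

Step 5 — scale by n: T² = 4 · 4.7765 = 19.1058.

T² ≈ 19.1058


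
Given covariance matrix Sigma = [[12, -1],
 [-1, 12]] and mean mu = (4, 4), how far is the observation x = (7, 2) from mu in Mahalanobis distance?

Step 1 — centre the observation: (x - mu) = (3, -2).

Step 2 — invert Sigma. det(Sigma) = 12·12 - (-1)² = 143.
  Sigma^{-1} = (1/det) · [[d, -b], [-b, a]] = [[0.0839, 0.007],
 [0.007, 0.0839]].

Step 3 — form the quadratic (x - mu)^T · Sigma^{-1} · (x - mu):
  Sigma^{-1} · (x - mu) = (0.2378, -0.1469).
  (x - mu)^T · [Sigma^{-1} · (x - mu)] = (3)·(0.2378) + (-2)·(-0.1469) = 1.007.

Step 4 — take square root: d = √(1.007) ≈ 1.0035.

d(x, mu) = √(1.007) ≈ 1.0035


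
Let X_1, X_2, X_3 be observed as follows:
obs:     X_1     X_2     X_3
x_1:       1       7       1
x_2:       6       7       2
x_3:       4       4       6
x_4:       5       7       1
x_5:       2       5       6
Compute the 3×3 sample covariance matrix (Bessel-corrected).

Step 1 — column means:
  mean(X_1) = (1 + 6 + 4 + 5 + 2) / 5 = 18/5 = 3.6
  mean(X_2) = (7 + 7 + 4 + 7 + 5) / 5 = 30/5 = 6
  mean(X_3) = (1 + 2 + 6 + 1 + 6) / 5 = 16/5 = 3.2

Step 2 — sample covariance S[i,j] = (1/(n-1)) · Σ_k (x_{k,i} - mean_i) · (x_{k,j} - mean_j), with n-1 = 4.
  S[X_1,X_1] = ((-2.6)·(-2.6) + (2.4)·(2.4) + (0.4)·(0.4) + (1.4)·(1.4) + (-1.6)·(-1.6)) / 4 = 17.2/4 = 4.3
  S[X_1,X_2] = ((-2.6)·(1) + (2.4)·(1) + (0.4)·(-2) + (1.4)·(1) + (-1.6)·(-1)) / 4 = 2/4 = 0.5
  S[X_1,X_3] = ((-2.6)·(-2.2) + (2.4)·(-1.2) + (0.4)·(2.8) + (1.4)·(-2.2) + (-1.6)·(2.8)) / 4 = -3.6/4 = -0.9
  S[X_2,X_2] = ((1)·(1) + (1)·(1) + (-2)·(-2) + (1)·(1) + (-1)·(-1)) / 4 = 8/4 = 2
  S[X_2,X_3] = ((1)·(-2.2) + (1)·(-1.2) + (-2)·(2.8) + (1)·(-2.2) + (-1)·(2.8)) / 4 = -14/4 = -3.5
  S[X_3,X_3] = ((-2.2)·(-2.2) + (-1.2)·(-1.2) + (2.8)·(2.8) + (-2.2)·(-2.2) + (2.8)·(2.8)) / 4 = 26.8/4 = 6.7

S is symmetric (S[j,i] = S[i,j]). Assembling:

S = [[4.3, 0.5, -0.9],
 [0.5, 2, -3.5],
 [-0.9, -3.5, 6.7]]


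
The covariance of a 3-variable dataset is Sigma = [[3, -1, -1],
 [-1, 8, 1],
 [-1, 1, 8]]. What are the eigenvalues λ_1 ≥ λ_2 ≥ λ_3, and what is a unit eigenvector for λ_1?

Step 1 — characteristic polynomial p(λ) = det(λI - Sigma) = λ³ - tr·λ² + c_1·λ - det, where tr = trace, c_1 = sum of the principal 2×2 minors, det = det(Sigma):
  tr = 3 + 8 + 8 = 19,
  c_1 = (3·8 - (-1)²) + (3·8 - (-1)²) + (8·8 - (1)²) = 23 + 23 + 63 = 109,
  det = 3·(8·8 - (1)²) - (-1)·((-1)·8 - (1)·(-1)) + (-1)·((-1)·(1) - 8·(-1)) = 3·(63) - (-1)·(-7) + (-1)·(7) = 175.
  So p(λ) = λ³ - 19λ² + 109λ - 175.
Step 2 — look for an integer root (rational root theorem: any rational root is an integer divisor of 175). Testing λ = 7:
  p(7) = 343 - 931 + 763 - 175 = 0  ✓
  Dividing out (λ - 7): p(λ) = (λ - 7)(λ² - 12λ + 25).
Step 3 — remaining eigenvalues from the quadratic λ² - 12λ + 25 = 0:
  Δ = 12² - 4·25 = 144 - 100 = 44,  λ = (12 ± √44)/2 = (12 ± 6.6332)/2 ≈ 9.3166 or 2.6834.
  Sorted: λ_1 = 9.3166,  λ_2 = 7,  λ_3 = 2.6834  (check: sum = 19 = tr ✓).

Step 4 — unit eigenvector for λ_1 ≈ 9.3166: v spans the null space of (Sigma - λ_1 I), whose rows are
  r_1 = (-6.3166, -1, -1),  r_2 = (-1, -1.3166, 1),  r_3 = (-1, 1, -1.3166).
  v is orthogonal to every row, so take v ∝ r_1 × r_2 = ((-1)·(1) - (-1)·(-1.3166), (-1)·(-1) - (-6.3166)·(1), (-6.3166)·(-1.3166) - (-1)·(-1)) ≈ (-2.3166, 7.3166, 7.3166).
  Rescale (multiply by -1 so the first nonzero entry is positive): u = (2.3166, -7.3166, -7.3166).
  ||u|| = √((2.3166)² + (-7.3166)² + (-7.3166)²) = √(112.4327) ≈ 10.6034,  v_1 = u/||u|| ≈ (0.2185, -0.69, -0.69) (||v_1|| = 1).

λ_1 = 9.3166,  λ_2 = 7,  λ_3 = 2.6834;  v_1 ≈ (0.2185, -0.69, -0.69)


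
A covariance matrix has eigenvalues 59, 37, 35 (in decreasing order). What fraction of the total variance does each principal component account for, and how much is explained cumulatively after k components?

Step 1 — total variance = trace(Sigma) = Σ λ_i = 59 + 37 + 35 = 131.

Step 2 — fraction explained by component i = λ_i / Σ λ:
  PC1: 59/131 = 0.4504
  PC2: 37/131 = 0.2824
  PC3: 35/131 = 0.2672

Step 3 — cumulative fraction after k components = (λ_1 + ... + λ_k) / Σ λ:
  k = 1: 59/131 = 0.4504
  k = 2: (59 + 37)/131 = 96/131 = 0.7328
  k = 3: (59 + 37 + 35)/131 = 131/131 = 1

Summary (fraction, with percent):

explained: PC1 0.4504 (45.04%), PC2 0.2824 (28.24%), PC3 0.2672 (26.72%);  cumulative: 0.4504, 0.7328, 1


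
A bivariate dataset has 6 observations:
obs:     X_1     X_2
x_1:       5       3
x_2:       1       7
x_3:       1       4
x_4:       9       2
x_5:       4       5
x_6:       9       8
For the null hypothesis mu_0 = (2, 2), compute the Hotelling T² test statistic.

Step 1 — sample mean vector:
  mean(X_1) = (5 + 1 + 1 + 9 + 4 + 9) / 6 = 29/6 = 4.8333
  mean(X_2) = (3 + 7 + 4 + 2 + 5 + 8) / 6 = 29/6 = 4.8333
  x̄ = (4.8333, 4.8333),  deviation x̄ - mu_0 = (4.8333, 4.8333) - (2, 2) = (2.8333, 2.8333).

Step 2 — sample covariance matrix, S[i,j] = (1/(n-1)) · Σ_k (x_{k,i} - mean_i) · (x_{k,j} - mean_j), divisor n-1 = 5:
  S[X_1,X_1] = ((0.1667)·(0.1667) + (-3.8333)·(-3.8333) + (-3.8333)·(-3.8333) + (4.1667)·(4.1667) + (-0.8333)·(-0.8333) + (4.1667)·(4.1667)) / 5 = 64.8333/5 = 12.9667
  S[X_1,X_2] = ((0.1667)·(-1.8333) + (-3.8333)·(2.1667) + (-3.8333)·(-0.8333) + (4.1667)·(-2.8333) + (-0.8333)·(0.1667) + (4.1667)·(3.1667)) / 5 = -4.1667/5 = -0.8333
  S[X_2,X_2] = ((-1.8333)·(-1.8333) + (2.1667)·(2.1667) + (-0.8333)·(-0.8333) + (-2.8333)·(-2.8333) + (0.1667)·(0.1667) + (3.1667)·(3.1667)) / 5 = 26.8333/5 = 5.3667
  S = [[12.9667, -0.8333],
 [-0.8333, 5.3667]].

Step 3 — invert S. det(S) = 12.9667·5.3667 - (-0.8333)² = 68.8933.
  S^{-1} = (1/det) · [[d, -b], [-b, a]] = [[0.0779, 0.0121],
 [0.0121, 0.1882]].

Step 4 — quadratic form (x̄ - mu_0)^T · S^{-1} · (x̄ - mu_0):
  S^{-1} · (x̄ - mu_0) = (0.255, 0.5675),
  (x̄ - mu_0)^T · [...] = (2.8333)·(0.255) + (2.8333)·(0.5675) = 2.3305.

Step 5 — scale by n: T² = 6 · 2.3305 = 13.983.

T² ≈ 13.983
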